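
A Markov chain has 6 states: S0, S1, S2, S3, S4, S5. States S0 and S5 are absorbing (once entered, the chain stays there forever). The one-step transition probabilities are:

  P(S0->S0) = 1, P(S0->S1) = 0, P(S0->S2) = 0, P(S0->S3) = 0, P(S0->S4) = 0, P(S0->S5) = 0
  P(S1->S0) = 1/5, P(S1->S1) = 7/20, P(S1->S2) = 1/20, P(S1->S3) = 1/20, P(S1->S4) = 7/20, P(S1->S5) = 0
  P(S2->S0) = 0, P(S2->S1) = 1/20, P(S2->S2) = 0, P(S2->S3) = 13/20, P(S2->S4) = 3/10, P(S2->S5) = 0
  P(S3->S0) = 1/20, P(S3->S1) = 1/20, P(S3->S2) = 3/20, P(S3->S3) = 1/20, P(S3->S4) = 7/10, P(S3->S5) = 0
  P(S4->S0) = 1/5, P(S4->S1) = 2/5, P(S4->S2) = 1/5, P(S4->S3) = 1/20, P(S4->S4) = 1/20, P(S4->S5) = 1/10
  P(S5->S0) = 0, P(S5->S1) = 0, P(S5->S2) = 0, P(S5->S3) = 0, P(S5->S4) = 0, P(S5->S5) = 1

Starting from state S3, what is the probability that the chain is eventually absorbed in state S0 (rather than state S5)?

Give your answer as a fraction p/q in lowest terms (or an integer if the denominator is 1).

Answer: 30933/38987

Derivation:
Let a_i = P(absorbed in S0 | start in state i).
Boundary conditions: a_S0 = 1, a_S5 = 0.
For each transient state i, a_i = sum_j P(i->j) * a_j:
  a_S1 = 1/5*a_S0 + 7/20*a_S1 + 1/20*a_S2 + 1/20*a_S3 + 7/20*a_S4 + 0*a_S5
  a_S2 = 0*a_S0 + 1/20*a_S1 + 0*a_S2 + 13/20*a_S3 + 3/10*a_S4 + 0*a_S5
  a_S3 = 1/20*a_S0 + 1/20*a_S1 + 3/20*a_S2 + 1/20*a_S3 + 7/10*a_S4 + 0*a_S5
  a_S4 = 1/5*a_S0 + 2/5*a_S1 + 1/5*a_S2 + 1/20*a_S3 + 1/20*a_S4 + 1/10*a_S5

Substituting a_S0 = 1 and a_S5 = 0, rearrange to (I - Q) a = r where r[i] = P(i -> S0):
  [13/20, -1/20, -1/20, -7/20] . (a_S1, a_S2, a_S3, a_S4) = 1/5
  [-1/20, 1, -13/20, -3/10] . (a_S1, a_S2, a_S3, a_S4) = 0
  [-1/20, -3/20, 19/20, -7/10] . (a_S1, a_S2, a_S3, a_S4) = 1/20
  [-2/5, -1/5, -1/20, 19/20] . (a_S1, a_S2, a_S3, a_S4) = 1/5

Solving yields:
  a_S1 = 33025/38987
  a_S2 = 30827/38987
  a_S3 = 30933/38987
  a_S4 = 30231/38987

Starting state is S3, so the absorption probability is a_S3 = 30933/38987.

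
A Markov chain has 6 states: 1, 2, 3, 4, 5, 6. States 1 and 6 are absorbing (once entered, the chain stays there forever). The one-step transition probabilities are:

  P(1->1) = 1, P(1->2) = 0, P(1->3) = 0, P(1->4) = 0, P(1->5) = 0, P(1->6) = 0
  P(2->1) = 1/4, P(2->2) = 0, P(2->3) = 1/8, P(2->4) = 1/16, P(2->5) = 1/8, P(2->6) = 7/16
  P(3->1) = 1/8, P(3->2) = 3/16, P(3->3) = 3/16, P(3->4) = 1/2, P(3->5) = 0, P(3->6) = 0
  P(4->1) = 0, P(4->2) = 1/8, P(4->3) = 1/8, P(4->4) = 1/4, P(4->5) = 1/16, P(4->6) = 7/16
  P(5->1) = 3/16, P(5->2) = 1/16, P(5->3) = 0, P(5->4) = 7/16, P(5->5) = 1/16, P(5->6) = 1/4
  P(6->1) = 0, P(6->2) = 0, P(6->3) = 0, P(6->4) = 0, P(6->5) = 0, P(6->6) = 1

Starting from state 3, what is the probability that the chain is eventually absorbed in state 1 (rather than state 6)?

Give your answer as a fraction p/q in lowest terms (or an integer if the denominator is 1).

Answer: 9143/29389

Derivation:
Let a_i = P(absorbed in 1 | start in state i).
Boundary conditions: a_1 = 1, a_6 = 0.
For each transient state i, a_i = sum_j P(i->j) * a_j:
  a_2 = 1/4*a_1 + 0*a_2 + 1/8*a_3 + 1/16*a_4 + 1/8*a_5 + 7/16*a_6
  a_3 = 1/8*a_1 + 3/16*a_2 + 3/16*a_3 + 1/2*a_4 + 0*a_5 + 0*a_6
  a_4 = 0*a_1 + 1/8*a_2 + 1/8*a_3 + 1/4*a_4 + 1/16*a_5 + 7/16*a_6
  a_5 = 3/16*a_1 + 1/16*a_2 + 0*a_3 + 7/16*a_4 + 1/16*a_5 + 1/4*a_6

Substituting a_1 = 1 and a_6 = 0, rearrange to (I - Q) a = r where r[i] = P(i -> 1):
  [1, -1/8, -1/16, -1/8] . (a_2, a_3, a_4, a_5) = 1/4
  [-3/16, 13/16, -1/2, 0] . (a_2, a_3, a_4, a_5) = 1/8
  [-1/8, -1/8, 3/4, -1/16] . (a_2, a_3, a_4, a_5) = 0
  [-1/16, 0, -7/16, 15/16] . (a_2, a_3, a_4, a_5) = 3/16

Solving yields:
  a_2 = 9771/29389
  a_3 = 9143/29389
  a_4 = 3846/29389
  a_5 = 8324/29389

Starting state is 3, so the absorption probability is a_3 = 9143/29389.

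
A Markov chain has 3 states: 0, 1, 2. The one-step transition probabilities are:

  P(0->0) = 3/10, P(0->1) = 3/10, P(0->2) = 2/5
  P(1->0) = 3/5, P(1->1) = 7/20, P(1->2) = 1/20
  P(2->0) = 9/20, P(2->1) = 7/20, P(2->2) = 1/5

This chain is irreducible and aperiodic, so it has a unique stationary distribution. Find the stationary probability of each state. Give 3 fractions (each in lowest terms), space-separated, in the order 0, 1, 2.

Answer: 201/463 152/463 110/463

Derivation:
The stationary distribution satisfies pi = pi * P, i.e.:
  pi_0 = 3/10*pi_0 + 3/5*pi_1 + 9/20*pi_2
  pi_1 = 3/10*pi_0 + 7/20*pi_1 + 7/20*pi_2
  pi_2 = 2/5*pi_0 + 1/20*pi_1 + 1/5*pi_2
with normalization: pi_0 + pi_1 + pi_2 = 1.

Using the first 2 balance equations plus normalization, the linear system A*pi = b is:
  [-7/10, 3/5, 9/20] . pi = 0
  [3/10, -13/20, 7/20] . pi = 0
  [1, 1, 1] . pi = 1

Solving yields:
  pi_0 = 201/463
  pi_1 = 152/463
  pi_2 = 110/463

Verification (pi * P):
  201/463*3/10 + 152/463*3/5 + 110/463*9/20 = 201/463 = pi_0  (ok)
  201/463*3/10 + 152/463*7/20 + 110/463*7/20 = 152/463 = pi_1  (ok)
  201/463*2/5 + 152/463*1/20 + 110/463*1/5 = 110/463 = pi_2  (ok)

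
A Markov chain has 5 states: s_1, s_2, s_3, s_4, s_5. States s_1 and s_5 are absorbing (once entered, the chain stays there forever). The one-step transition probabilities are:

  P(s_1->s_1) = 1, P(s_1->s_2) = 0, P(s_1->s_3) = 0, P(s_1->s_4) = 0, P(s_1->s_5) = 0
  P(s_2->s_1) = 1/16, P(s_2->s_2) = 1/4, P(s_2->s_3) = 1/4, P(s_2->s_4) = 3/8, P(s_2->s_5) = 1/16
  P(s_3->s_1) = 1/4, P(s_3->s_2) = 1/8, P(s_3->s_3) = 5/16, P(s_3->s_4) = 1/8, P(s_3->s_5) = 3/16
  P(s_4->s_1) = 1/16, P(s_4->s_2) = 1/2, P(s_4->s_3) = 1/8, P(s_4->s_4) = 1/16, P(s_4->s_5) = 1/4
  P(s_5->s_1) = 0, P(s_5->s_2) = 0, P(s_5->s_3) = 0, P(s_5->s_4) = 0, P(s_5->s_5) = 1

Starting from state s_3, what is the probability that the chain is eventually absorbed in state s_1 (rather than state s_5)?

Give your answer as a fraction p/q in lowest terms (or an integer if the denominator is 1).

Answer: 305/598

Derivation:
Let a_i = P(absorbed in s_1 | start in state i).
Boundary conditions: a_s_1 = 1, a_s_5 = 0.
For each transient state i, a_i = sum_j P(i->j) * a_j:
  a_s_2 = 1/16*a_s_1 + 1/4*a_s_2 + 1/4*a_s_3 + 3/8*a_s_4 + 1/16*a_s_5
  a_s_3 = 1/4*a_s_1 + 1/8*a_s_2 + 5/16*a_s_3 + 1/8*a_s_4 + 3/16*a_s_5
  a_s_4 = 1/16*a_s_1 + 1/2*a_s_2 + 1/8*a_s_3 + 1/16*a_s_4 + 1/4*a_s_5

Substituting a_s_1 = 1 and a_s_5 = 0, rearrange to (I - Q) a = r where r[i] = P(i -> s_1):
  [3/4, -1/4, -3/8] . (a_s_2, a_s_3, a_s_4) = 1/16
  [-1/8, 11/16, -1/8] . (a_s_2, a_s_3, a_s_4) = 1/4
  [-1/2, -1/8, 15/16] . (a_s_2, a_s_3, a_s_4) = 1/16

Solving yields:
  a_s_2 = 523/1196
  a_s_3 = 305/598
  a_s_4 = 110/299

Starting state is s_3, so the absorption probability is a_s_3 = 305/598.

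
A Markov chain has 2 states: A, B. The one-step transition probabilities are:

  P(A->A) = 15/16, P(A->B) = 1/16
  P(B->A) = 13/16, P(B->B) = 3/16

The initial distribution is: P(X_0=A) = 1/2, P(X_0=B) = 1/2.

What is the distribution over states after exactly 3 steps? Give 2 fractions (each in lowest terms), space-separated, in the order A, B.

Answer: 475/512 37/512

Derivation:
Propagating the distribution step by step (d_{t+1} = d_t * P):
d_0 = (A=1/2, B=1/2)
  d_1[A] = 1/2*15/16 + 1/2*13/16 = 7/8
  d_1[B] = 1/2*1/16 + 1/2*3/16 = 1/8
d_1 = (A=7/8, B=1/8)
  d_2[A] = 7/8*15/16 + 1/8*13/16 = 59/64
  d_2[B] = 7/8*1/16 + 1/8*3/16 = 5/64
d_2 = (A=59/64, B=5/64)
  d_3[A] = 59/64*15/16 + 5/64*13/16 = 475/512
  d_3[B] = 59/64*1/16 + 5/64*3/16 = 37/512
d_3 = (A=475/512, B=37/512)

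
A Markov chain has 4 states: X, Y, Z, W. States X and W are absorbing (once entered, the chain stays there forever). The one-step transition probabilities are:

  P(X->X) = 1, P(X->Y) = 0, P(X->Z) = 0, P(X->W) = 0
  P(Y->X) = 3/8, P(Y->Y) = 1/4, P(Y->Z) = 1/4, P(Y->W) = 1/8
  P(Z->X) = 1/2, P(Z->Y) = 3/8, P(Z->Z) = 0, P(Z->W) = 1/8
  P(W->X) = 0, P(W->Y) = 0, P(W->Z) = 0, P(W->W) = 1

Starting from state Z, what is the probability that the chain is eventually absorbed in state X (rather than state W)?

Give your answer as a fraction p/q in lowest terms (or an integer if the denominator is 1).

Answer: 11/14

Derivation:
Let a_i = P(absorbed in X | start in state i).
Boundary conditions: a_X = 1, a_W = 0.
For each transient state i, a_i = sum_j P(i->j) * a_j:
  a_Y = 3/8*a_X + 1/4*a_Y + 1/4*a_Z + 1/8*a_W
  a_Z = 1/2*a_X + 3/8*a_Y + 0*a_Z + 1/8*a_W

Substituting a_X = 1 and a_W = 0, rearrange to (I - Q) a = r where r[i] = P(i -> X):
  [3/4, -1/4] . (a_Y, a_Z) = 3/8
  [-3/8, 1] . (a_Y, a_Z) = 1/2

Solving yields:
  a_Y = 16/21
  a_Z = 11/14

Starting state is Z, so the absorption probability is a_Z = 11/14.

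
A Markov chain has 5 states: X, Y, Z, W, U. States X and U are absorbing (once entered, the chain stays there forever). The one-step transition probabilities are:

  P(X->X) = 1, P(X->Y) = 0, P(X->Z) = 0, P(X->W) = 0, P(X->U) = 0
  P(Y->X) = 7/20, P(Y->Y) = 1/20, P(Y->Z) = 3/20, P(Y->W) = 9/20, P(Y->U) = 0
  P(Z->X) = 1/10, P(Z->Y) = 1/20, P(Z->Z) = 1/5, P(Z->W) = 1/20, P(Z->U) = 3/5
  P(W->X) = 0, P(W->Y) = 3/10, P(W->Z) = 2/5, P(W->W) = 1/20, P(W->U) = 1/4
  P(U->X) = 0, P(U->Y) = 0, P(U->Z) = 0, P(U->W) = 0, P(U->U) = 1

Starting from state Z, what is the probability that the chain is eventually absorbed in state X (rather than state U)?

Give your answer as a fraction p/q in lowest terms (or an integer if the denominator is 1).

Let a_i = P(absorbed in X | start in state i).
Boundary conditions: a_X = 1, a_U = 0.
For each transient state i, a_i = sum_j P(i->j) * a_j:
  a_Y = 7/20*a_X + 1/20*a_Y + 3/20*a_Z + 9/20*a_W + 0*a_U
  a_Z = 1/10*a_X + 1/20*a_Y + 1/5*a_Z + 1/20*a_W + 3/5*a_U
  a_W = 0*a_X + 3/10*a_Y + 2/5*a_Z + 1/20*a_W + 1/4*a_U

Substituting a_X = 1 and a_U = 0, rearrange to (I - Q) a = r where r[i] = P(i -> X):
  [19/20, -3/20, -9/20] . (a_Y, a_Z, a_W) = 7/20
  [-1/20, 4/5, -1/20] . (a_Y, a_Z, a_W) = 1/10
  [-3/10, -2/5, 19/20] . (a_Y, a_Z, a_W) = 0

Solving yields:
  a_Y = 2330/4613
  a_Z = 789/4613
  a_W = 1068/4613

Starting state is Z, so the absorption probability is a_Z = 789/4613.

Answer: 789/4613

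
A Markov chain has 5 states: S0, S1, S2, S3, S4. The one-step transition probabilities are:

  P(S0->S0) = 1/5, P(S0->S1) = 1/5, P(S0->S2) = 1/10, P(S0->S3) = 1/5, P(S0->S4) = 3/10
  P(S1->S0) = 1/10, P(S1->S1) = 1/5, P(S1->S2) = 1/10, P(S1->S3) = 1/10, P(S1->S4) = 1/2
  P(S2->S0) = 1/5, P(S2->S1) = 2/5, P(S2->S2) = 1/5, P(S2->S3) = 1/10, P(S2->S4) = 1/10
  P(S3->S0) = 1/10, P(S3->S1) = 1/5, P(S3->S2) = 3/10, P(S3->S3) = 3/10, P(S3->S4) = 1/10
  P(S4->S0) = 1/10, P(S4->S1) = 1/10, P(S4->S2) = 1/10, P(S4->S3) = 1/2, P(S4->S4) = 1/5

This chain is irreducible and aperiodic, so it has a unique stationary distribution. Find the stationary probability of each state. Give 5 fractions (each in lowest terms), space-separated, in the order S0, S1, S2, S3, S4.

Answer: 649/4999 2103/9998 842/4999 2579/9998 1167/4999

Derivation:
The stationary distribution satisfies pi = pi * P, i.e.:
  pi_S0 = 1/5*pi_S0 + 1/10*pi_S1 + 1/5*pi_S2 + 1/10*pi_S3 + 1/10*pi_S4
  pi_S1 = 1/5*pi_S0 + 1/5*pi_S1 + 2/5*pi_S2 + 1/5*pi_S3 + 1/10*pi_S4
  pi_S2 = 1/10*pi_S0 + 1/10*pi_S1 + 1/5*pi_S2 + 3/10*pi_S3 + 1/10*pi_S4
  pi_S3 = 1/5*pi_S0 + 1/10*pi_S1 + 1/10*pi_S2 + 3/10*pi_S3 + 1/2*pi_S4
  pi_S4 = 3/10*pi_S0 + 1/2*pi_S1 + 1/10*pi_S2 + 1/10*pi_S3 + 1/5*pi_S4
with normalization: pi_S0 + pi_S1 + pi_S2 + pi_S3 + pi_S4 = 1.

Using the first 4 balance equations plus normalization, the linear system A*pi = b is:
  [-4/5, 1/10, 1/5, 1/10, 1/10] . pi = 0
  [1/5, -4/5, 2/5, 1/5, 1/10] . pi = 0
  [1/10, 1/10, -4/5, 3/10, 1/10] . pi = 0
  [1/5, 1/10, 1/10, -7/10, 1/2] . pi = 0
  [1, 1, 1, 1, 1] . pi = 1

Solving yields:
  pi_S0 = 649/4999
  pi_S1 = 2103/9998
  pi_S2 = 842/4999
  pi_S3 = 2579/9998
  pi_S4 = 1167/4999

Verification (pi * P):
  649/4999*1/5 + 2103/9998*1/10 + 842/4999*1/5 + 2579/9998*1/10 + 1167/4999*1/10 = 649/4999 = pi_S0  (ok)
  649/4999*1/5 + 2103/9998*1/5 + 842/4999*2/5 + 2579/9998*1/5 + 1167/4999*1/10 = 2103/9998 = pi_S1  (ok)
  649/4999*1/10 + 2103/9998*1/10 + 842/4999*1/5 + 2579/9998*3/10 + 1167/4999*1/10 = 842/4999 = pi_S2  (ok)
  649/4999*1/5 + 2103/9998*1/10 + 842/4999*1/10 + 2579/9998*3/10 + 1167/4999*1/2 = 2579/9998 = pi_S3  (ok)
  649/4999*3/10 + 2103/9998*1/2 + 842/4999*1/10 + 2579/9998*1/10 + 1167/4999*1/5 = 1167/4999 = pi_S4  (ok)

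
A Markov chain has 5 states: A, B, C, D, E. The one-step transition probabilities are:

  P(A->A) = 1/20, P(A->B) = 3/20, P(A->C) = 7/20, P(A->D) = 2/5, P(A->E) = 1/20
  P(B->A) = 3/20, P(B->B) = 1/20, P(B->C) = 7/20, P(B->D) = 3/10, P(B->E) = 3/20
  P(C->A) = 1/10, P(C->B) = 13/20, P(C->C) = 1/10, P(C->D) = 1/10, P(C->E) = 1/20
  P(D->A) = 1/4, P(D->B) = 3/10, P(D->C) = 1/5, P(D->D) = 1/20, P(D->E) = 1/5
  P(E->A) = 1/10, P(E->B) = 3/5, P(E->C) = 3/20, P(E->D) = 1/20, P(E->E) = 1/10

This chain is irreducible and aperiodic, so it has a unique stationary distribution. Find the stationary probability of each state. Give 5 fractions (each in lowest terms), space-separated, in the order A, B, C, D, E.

The stationary distribution satisfies pi = pi * P, i.e.:
  pi_A = 1/20*pi_A + 3/20*pi_B + 1/10*pi_C + 1/4*pi_D + 1/10*pi_E
  pi_B = 3/20*pi_A + 1/20*pi_B + 13/20*pi_C + 3/10*pi_D + 3/5*pi_E
  pi_C = 7/20*pi_A + 7/20*pi_B + 1/10*pi_C + 1/5*pi_D + 3/20*pi_E
  pi_D = 2/5*pi_A + 3/10*pi_B + 1/10*pi_C + 1/20*pi_D + 1/20*pi_E
  pi_E = 1/20*pi_A + 3/20*pi_B + 1/20*pi_C + 1/5*pi_D + 1/10*pi_E
with normalization: pi_A + pi_B + pi_C + pi_D + pi_E = 1.

Using the first 4 balance equations plus normalization, the linear system A*pi = b is:
  [-19/20, 3/20, 1/10, 1/4, 1/10] . pi = 0
  [3/20, -19/20, 13/20, 3/10, 3/5] . pi = 0
  [7/20, 7/20, -9/10, 1/5, 3/20] . pi = 0
  [2/5, 3/10, 1/10, -19/20, 1/20] . pi = 0
  [1, 1, 1, 1, 1] . pi = 1

Solving yields:
  pi_A = 6375/46372
  pi_B = 14755/46372
  pi_C = 2767/11593
  pi_D = 2198/11593
  pi_E = 2691/23186

Verification (pi * P):
  6375/46372*1/20 + 14755/46372*3/20 + 2767/11593*1/10 + 2198/11593*1/4 + 2691/23186*1/10 = 6375/46372 = pi_A  (ok)
  6375/46372*3/20 + 14755/46372*1/20 + 2767/11593*13/20 + 2198/11593*3/10 + 2691/23186*3/5 = 14755/46372 = pi_B  (ok)
  6375/46372*7/20 + 14755/46372*7/20 + 2767/11593*1/10 + 2198/11593*1/5 + 2691/23186*3/20 = 2767/11593 = pi_C  (ok)
  6375/46372*2/5 + 14755/46372*3/10 + 2767/11593*1/10 + 2198/11593*1/20 + 2691/23186*1/20 = 2198/11593 = pi_D  (ok)
  6375/46372*1/20 + 14755/46372*3/20 + 2767/11593*1/20 + 2198/11593*1/5 + 2691/23186*1/10 = 2691/23186 = pi_E  (ok)

Answer: 6375/46372 14755/46372 2767/11593 2198/11593 2691/23186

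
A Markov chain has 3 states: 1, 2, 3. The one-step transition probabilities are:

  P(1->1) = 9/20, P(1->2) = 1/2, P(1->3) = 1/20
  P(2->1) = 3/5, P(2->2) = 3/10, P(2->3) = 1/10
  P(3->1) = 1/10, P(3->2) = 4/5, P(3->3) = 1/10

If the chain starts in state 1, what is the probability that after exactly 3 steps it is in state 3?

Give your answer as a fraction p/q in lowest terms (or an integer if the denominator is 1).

Answer: 597/8000

Derivation:
Computing P^3 by repeated multiplication:
P^1 =
  1: [9/20, 1/2, 1/20]
  2: [3/5, 3/10, 1/10]
  3: [1/10, 4/5, 1/10]
P^2 =
  1: [203/400, 83/200, 31/400]
  2: [23/50, 47/100, 7/100]
  3: [107/200, 37/100, 19/200]
P^3 =
  1: [3881/8000, 1761/4000, 597/8000]
  2: [62/125, 427/1000, 77/1000]
  3: [1889/4000, 909/2000, 293/4000]

(P^3)[1 -> 3] = 597/8000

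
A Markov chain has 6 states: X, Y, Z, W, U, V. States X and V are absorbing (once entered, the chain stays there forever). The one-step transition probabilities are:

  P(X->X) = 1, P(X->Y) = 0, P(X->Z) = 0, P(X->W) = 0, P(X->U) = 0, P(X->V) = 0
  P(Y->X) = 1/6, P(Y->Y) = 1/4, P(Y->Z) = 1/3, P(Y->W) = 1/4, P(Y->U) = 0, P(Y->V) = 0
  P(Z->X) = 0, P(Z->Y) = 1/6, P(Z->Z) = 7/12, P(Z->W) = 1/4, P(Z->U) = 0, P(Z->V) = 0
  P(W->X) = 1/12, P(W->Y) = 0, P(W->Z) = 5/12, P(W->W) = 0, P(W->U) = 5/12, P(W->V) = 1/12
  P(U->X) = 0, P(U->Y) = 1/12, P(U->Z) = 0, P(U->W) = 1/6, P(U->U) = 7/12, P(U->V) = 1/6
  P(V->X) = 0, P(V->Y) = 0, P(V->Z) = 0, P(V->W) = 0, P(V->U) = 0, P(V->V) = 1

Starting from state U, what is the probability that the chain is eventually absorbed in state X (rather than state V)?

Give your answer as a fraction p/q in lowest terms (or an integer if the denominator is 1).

Let a_i = P(absorbed in X | start in state i).
Boundary conditions: a_X = 1, a_V = 0.
For each transient state i, a_i = sum_j P(i->j) * a_j:
  a_Y = 1/6*a_X + 1/4*a_Y + 1/3*a_Z + 1/4*a_W + 0*a_U + 0*a_V
  a_Z = 0*a_X + 1/6*a_Y + 7/12*a_Z + 1/4*a_W + 0*a_U + 0*a_V
  a_W = 1/12*a_X + 0*a_Y + 5/12*a_Z + 0*a_W + 5/12*a_U + 1/12*a_V
  a_U = 0*a_X + 1/12*a_Y + 0*a_Z + 1/6*a_W + 7/12*a_U + 1/6*a_V

Substituting a_X = 1 and a_V = 0, rearrange to (I - Q) a = r where r[i] = P(i -> X):
  [3/4, -1/3, -1/4, 0] . (a_Y, a_Z, a_W, a_U) = 1/6
  [-1/6, 5/12, -1/4, 0] . (a_Y, a_Z, a_W, a_U) = 0
  [0, -5/12, 1, -5/12] . (a_Y, a_Z, a_W, a_U) = 1/12
  [-1/12, 0, -1/6, 5/12] . (a_Y, a_Z, a_W, a_U) = 0

Solving yields:
  a_Y = 97/178
  a_Z = 79/178
  a_W = 67/178
  a_U = 231/890

Starting state is U, so the absorption probability is a_U = 231/890.

Answer: 231/890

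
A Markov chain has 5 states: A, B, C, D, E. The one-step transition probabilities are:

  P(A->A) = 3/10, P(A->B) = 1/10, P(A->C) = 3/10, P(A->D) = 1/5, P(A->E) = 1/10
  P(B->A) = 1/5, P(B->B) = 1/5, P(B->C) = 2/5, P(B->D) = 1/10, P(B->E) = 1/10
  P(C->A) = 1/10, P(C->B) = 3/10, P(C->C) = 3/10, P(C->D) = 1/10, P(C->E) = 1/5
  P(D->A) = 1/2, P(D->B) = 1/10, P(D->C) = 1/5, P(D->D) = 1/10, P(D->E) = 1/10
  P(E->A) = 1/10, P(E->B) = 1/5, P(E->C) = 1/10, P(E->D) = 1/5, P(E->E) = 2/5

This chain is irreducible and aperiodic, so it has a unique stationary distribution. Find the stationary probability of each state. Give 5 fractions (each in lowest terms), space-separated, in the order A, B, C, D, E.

Answer: 1507/6885 263/1377 617/2295 964/6885 416/2295

Derivation:
The stationary distribution satisfies pi = pi * P, i.e.:
  pi_A = 3/10*pi_A + 1/5*pi_B + 1/10*pi_C + 1/2*pi_D + 1/10*pi_E
  pi_B = 1/10*pi_A + 1/5*pi_B + 3/10*pi_C + 1/10*pi_D + 1/5*pi_E
  pi_C = 3/10*pi_A + 2/5*pi_B + 3/10*pi_C + 1/5*pi_D + 1/10*pi_E
  pi_D = 1/5*pi_A + 1/10*pi_B + 1/10*pi_C + 1/10*pi_D + 1/5*pi_E
  pi_E = 1/10*pi_A + 1/10*pi_B + 1/5*pi_C + 1/10*pi_D + 2/5*pi_E
with normalization: pi_A + pi_B + pi_C + pi_D + pi_E = 1.

Using the first 4 balance equations plus normalization, the linear system A*pi = b is:
  [-7/10, 1/5, 1/10, 1/2, 1/10] . pi = 0
  [1/10, -4/5, 3/10, 1/10, 1/5] . pi = 0
  [3/10, 2/5, -7/10, 1/5, 1/10] . pi = 0
  [1/5, 1/10, 1/10, -9/10, 1/5] . pi = 0
  [1, 1, 1, 1, 1] . pi = 1

Solving yields:
  pi_A = 1507/6885
  pi_B = 263/1377
  pi_C = 617/2295
  pi_D = 964/6885
  pi_E = 416/2295

Verification (pi * P):
  1507/6885*3/10 + 263/1377*1/5 + 617/2295*1/10 + 964/6885*1/2 + 416/2295*1/10 = 1507/6885 = pi_A  (ok)
  1507/6885*1/10 + 263/1377*1/5 + 617/2295*3/10 + 964/6885*1/10 + 416/2295*1/5 = 263/1377 = pi_B  (ok)
  1507/6885*3/10 + 263/1377*2/5 + 617/2295*3/10 + 964/6885*1/5 + 416/2295*1/10 = 617/2295 = pi_C  (ok)
  1507/6885*1/5 + 263/1377*1/10 + 617/2295*1/10 + 964/6885*1/10 + 416/2295*1/5 = 964/6885 = pi_D  (ok)
  1507/6885*1/10 + 263/1377*1/10 + 617/2295*1/5 + 964/6885*1/10 + 416/2295*2/5 = 416/2295 = pi_E  (ok)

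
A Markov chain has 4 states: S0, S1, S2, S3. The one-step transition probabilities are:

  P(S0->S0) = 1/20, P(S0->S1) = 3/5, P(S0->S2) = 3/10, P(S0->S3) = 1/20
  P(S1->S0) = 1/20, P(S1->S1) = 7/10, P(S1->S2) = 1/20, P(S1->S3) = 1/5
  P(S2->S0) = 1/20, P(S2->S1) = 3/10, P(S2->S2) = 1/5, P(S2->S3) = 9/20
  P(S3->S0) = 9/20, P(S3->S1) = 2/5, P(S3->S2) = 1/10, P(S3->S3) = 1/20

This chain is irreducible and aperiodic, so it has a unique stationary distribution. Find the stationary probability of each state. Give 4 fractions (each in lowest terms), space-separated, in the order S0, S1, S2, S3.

Answer: 485/3964 586/991 209/1982 717/3964

Derivation:
The stationary distribution satisfies pi = pi * P, i.e.:
  pi_S0 = 1/20*pi_S0 + 1/20*pi_S1 + 1/20*pi_S2 + 9/20*pi_S3
  pi_S1 = 3/5*pi_S0 + 7/10*pi_S1 + 3/10*pi_S2 + 2/5*pi_S3
  pi_S2 = 3/10*pi_S0 + 1/20*pi_S1 + 1/5*pi_S2 + 1/10*pi_S3
  pi_S3 = 1/20*pi_S0 + 1/5*pi_S1 + 9/20*pi_S2 + 1/20*pi_S3
with normalization: pi_S0 + pi_S1 + pi_S2 + pi_S3 = 1.

Using the first 3 balance equations plus normalization, the linear system A*pi = b is:
  [-19/20, 1/20, 1/20, 9/20] . pi = 0
  [3/5, -3/10, 3/10, 2/5] . pi = 0
  [3/10, 1/20, -4/5, 1/10] . pi = 0
  [1, 1, 1, 1] . pi = 1

Solving yields:
  pi_S0 = 485/3964
  pi_S1 = 586/991
  pi_S2 = 209/1982
  pi_S3 = 717/3964

Verification (pi * P):
  485/3964*1/20 + 586/991*1/20 + 209/1982*1/20 + 717/3964*9/20 = 485/3964 = pi_S0  (ok)
  485/3964*3/5 + 586/991*7/10 + 209/1982*3/10 + 717/3964*2/5 = 586/991 = pi_S1  (ok)
  485/3964*3/10 + 586/991*1/20 + 209/1982*1/5 + 717/3964*1/10 = 209/1982 = pi_S2  (ok)
  485/3964*1/20 + 586/991*1/5 + 209/1982*9/20 + 717/3964*1/20 = 717/3964 = pi_S3  (ok)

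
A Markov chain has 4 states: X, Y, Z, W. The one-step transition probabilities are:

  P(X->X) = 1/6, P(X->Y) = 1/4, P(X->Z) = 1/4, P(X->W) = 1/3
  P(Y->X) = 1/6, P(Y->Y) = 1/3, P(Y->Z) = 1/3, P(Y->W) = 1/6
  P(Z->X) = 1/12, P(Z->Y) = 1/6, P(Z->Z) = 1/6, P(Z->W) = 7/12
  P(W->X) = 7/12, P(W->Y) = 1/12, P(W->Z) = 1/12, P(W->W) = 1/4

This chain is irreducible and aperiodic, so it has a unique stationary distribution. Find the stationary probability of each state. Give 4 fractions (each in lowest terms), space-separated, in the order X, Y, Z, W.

Answer: 45/158 31/158 31/158 51/158

Derivation:
The stationary distribution satisfies pi = pi * P, i.e.:
  pi_X = 1/6*pi_X + 1/6*pi_Y + 1/12*pi_Z + 7/12*pi_W
  pi_Y = 1/4*pi_X + 1/3*pi_Y + 1/6*pi_Z + 1/12*pi_W
  pi_Z = 1/4*pi_X + 1/3*pi_Y + 1/6*pi_Z + 1/12*pi_W
  pi_W = 1/3*pi_X + 1/6*pi_Y + 7/12*pi_Z + 1/4*pi_W
with normalization: pi_X + pi_Y + pi_Z + pi_W = 1.

Using the first 3 balance equations plus normalization, the linear system A*pi = b is:
  [-5/6, 1/6, 1/12, 7/12] . pi = 0
  [1/4, -2/3, 1/6, 1/12] . pi = 0
  [1/4, 1/3, -5/6, 1/12] . pi = 0
  [1, 1, 1, 1] . pi = 1

Solving yields:
  pi_X = 45/158
  pi_Y = 31/158
  pi_Z = 31/158
  pi_W = 51/158

Verification (pi * P):
  45/158*1/6 + 31/158*1/6 + 31/158*1/12 + 51/158*7/12 = 45/158 = pi_X  (ok)
  45/158*1/4 + 31/158*1/3 + 31/158*1/6 + 51/158*1/12 = 31/158 = pi_Y  (ok)
  45/158*1/4 + 31/158*1/3 + 31/158*1/6 + 51/158*1/12 = 31/158 = pi_Z  (ok)
  45/158*1/3 + 31/158*1/6 + 31/158*7/12 + 51/158*1/4 = 51/158 = pi_W  (ok)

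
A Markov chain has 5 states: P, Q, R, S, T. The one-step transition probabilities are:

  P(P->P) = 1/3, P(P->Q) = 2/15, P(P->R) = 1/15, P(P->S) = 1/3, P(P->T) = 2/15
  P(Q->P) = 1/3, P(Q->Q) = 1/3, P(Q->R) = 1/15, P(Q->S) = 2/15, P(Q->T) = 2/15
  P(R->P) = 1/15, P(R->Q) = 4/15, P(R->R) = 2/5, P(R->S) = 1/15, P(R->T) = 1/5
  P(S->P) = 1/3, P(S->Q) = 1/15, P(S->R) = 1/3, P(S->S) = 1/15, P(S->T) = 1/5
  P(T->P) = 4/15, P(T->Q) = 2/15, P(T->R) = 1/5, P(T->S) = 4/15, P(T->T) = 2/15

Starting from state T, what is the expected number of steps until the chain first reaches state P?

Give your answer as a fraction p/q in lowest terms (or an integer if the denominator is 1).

Let h_i = expected steps to first reach P from state i.
Boundary: h_P = 0.
First-step equations for the other states:
  h_Q = 1 + 1/3*h_P + 1/3*h_Q + 1/15*h_R + 2/15*h_S + 2/15*h_T
  h_R = 1 + 1/15*h_P + 4/15*h_Q + 2/5*h_R + 1/15*h_S + 1/5*h_T
  h_S = 1 + 1/3*h_P + 1/15*h_Q + 1/3*h_R + 1/15*h_S + 1/5*h_T
  h_T = 1 + 4/15*h_P + 2/15*h_Q + 1/5*h_R + 4/15*h_S + 2/15*h_T

Substituting h_P = 0 and rearranging gives the linear system (I - Q) h = 1:
  [2/3, -1/15, -2/15, -2/15] . (h_Q, h_R, h_S, h_T) = 1
  [-4/15, 3/5, -1/15, -1/5] . (h_Q, h_R, h_S, h_T) = 1
  [-1/15, -1/3, 14/15, -1/5] . (h_Q, h_R, h_S, h_T) = 1
  [-2/15, -1/5, -4/15, 13/15] . (h_Q, h_R, h_S, h_T) = 1

Solving yields:
  h_Q = 36030/9871
  h_R = 50535/9871
  h_S = 39960/9871
  h_T = 40890/9871

Starting state is T, so the expected hitting time is h_T = 40890/9871.

Answer: 40890/9871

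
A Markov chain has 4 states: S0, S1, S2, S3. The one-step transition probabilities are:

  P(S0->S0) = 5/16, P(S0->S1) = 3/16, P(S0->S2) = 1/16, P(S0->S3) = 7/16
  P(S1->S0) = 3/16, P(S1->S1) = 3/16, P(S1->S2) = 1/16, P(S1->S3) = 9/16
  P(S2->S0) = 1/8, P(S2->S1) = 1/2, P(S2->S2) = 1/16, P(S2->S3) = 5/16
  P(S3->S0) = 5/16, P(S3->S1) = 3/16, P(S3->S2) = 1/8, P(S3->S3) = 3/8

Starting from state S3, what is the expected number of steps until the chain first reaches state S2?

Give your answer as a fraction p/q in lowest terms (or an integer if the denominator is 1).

Let h_i = expected steps to first reach S2 from state i.
Boundary: h_S2 = 0.
First-step equations for the other states:
  h_S0 = 1 + 5/16*h_S0 + 3/16*h_S1 + 1/16*h_S2 + 7/16*h_S3
  h_S1 = 1 + 3/16*h_S0 + 3/16*h_S1 + 1/16*h_S2 + 9/16*h_S3
  h_S3 = 1 + 5/16*h_S0 + 3/16*h_S1 + 1/8*h_S2 + 3/8*h_S3

Substituting h_S2 = 0 and rearranging gives the linear system (I - Q) h = 1:
  [11/16, -3/16, -7/16] . (h_S0, h_S1, h_S3) = 1
  [-3/16, 13/16, -9/16] . (h_S0, h_S1, h_S3) = 1
  [-5/16, -3/16, 5/8] . (h_S0, h_S1, h_S3) = 1

Solving yields:
  h_S0 = 2176/195
  h_S1 = 144/13
  h_S3 = 2048/195

Starting state is S3, so the expected hitting time is h_S3 = 2048/195.

Answer: 2048/195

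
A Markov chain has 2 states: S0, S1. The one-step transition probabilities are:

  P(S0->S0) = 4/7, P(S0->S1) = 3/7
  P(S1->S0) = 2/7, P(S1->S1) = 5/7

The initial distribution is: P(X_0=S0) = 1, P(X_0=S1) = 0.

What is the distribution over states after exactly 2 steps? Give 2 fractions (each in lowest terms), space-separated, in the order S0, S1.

Propagating the distribution step by step (d_{t+1} = d_t * P):
d_0 = (S0=1, S1=0)
  d_1[S0] = 1*4/7 + 0*2/7 = 4/7
  d_1[S1] = 1*3/7 + 0*5/7 = 3/7
d_1 = (S0=4/7, S1=3/7)
  d_2[S0] = 4/7*4/7 + 3/7*2/7 = 22/49
  d_2[S1] = 4/7*3/7 + 3/7*5/7 = 27/49
d_2 = (S0=22/49, S1=27/49)

Answer: 22/49 27/49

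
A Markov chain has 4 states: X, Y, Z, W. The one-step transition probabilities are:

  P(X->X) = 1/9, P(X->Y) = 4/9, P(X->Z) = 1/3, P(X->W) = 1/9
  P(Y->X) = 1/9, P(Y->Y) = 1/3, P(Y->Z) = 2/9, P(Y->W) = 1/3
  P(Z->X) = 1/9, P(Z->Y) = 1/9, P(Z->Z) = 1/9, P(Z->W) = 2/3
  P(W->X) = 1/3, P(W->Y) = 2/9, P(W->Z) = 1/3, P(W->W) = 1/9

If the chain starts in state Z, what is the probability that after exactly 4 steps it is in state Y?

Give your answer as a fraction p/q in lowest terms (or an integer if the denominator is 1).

Computing P^4 by repeated multiplication:
P^1 =
  X: [1/9, 4/9, 1/3, 1/9]
  Y: [1/9, 1/3, 2/9, 1/3]
  Z: [1/9, 1/9, 1/9, 2/3]
  W: [1/3, 2/9, 1/3, 1/9]
P^2 =
  X: [11/81, 7/27, 17/81, 32/81]
  Y: [5/27, 7/27, 20/81, 25/81]
  Z: [7/27, 20/81, 8/27, 16/81]
  W: [11/81, 23/81, 19/81, 28/81]
P^3 =
  X: [145/729, 188/729, 188/729, 208/729]
  Y: [131/729, 193/729, 182/729, 223/729]
  Z: [113/729, 200/729, 175/729, 241/729]
  W: [137/729, 188/729, 182/729, 74/243]
P^4 =
  X: [1145/6561, 1748/6561, 541/2187, 2045/6561]
  Y: [1175/6561, 577/2187, 1630/6561, 25/81]
  Z: [1211/6561, 1709/6561, 1637/6561, 668/2187]
  W: [391/2187, 1738/6561, 545/2187, 2015/6561]

(P^4)[Z -> Y] = 1709/6561

Answer: 1709/6561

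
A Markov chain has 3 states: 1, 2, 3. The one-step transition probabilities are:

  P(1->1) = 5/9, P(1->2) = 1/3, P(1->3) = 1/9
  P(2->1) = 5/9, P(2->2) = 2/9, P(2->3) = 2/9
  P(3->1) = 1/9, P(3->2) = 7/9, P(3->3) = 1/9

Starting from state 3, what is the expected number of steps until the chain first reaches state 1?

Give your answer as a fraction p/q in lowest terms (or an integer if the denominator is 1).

Let h_i = expected steps to first reach 1 from state i.
Boundary: h_1 = 0.
First-step equations for the other states:
  h_2 = 1 + 5/9*h_1 + 2/9*h_2 + 2/9*h_3
  h_3 = 1 + 1/9*h_1 + 7/9*h_2 + 1/9*h_3

Substituting h_1 = 0 and rearranging gives the linear system (I - Q) h = 1:
  [7/9, -2/9] . (h_2, h_3) = 1
  [-7/9, 8/9] . (h_2, h_3) = 1

Solving yields:
  h_2 = 15/7
  h_3 = 3

Starting state is 3, so the expected hitting time is h_3 = 3.

Answer: 3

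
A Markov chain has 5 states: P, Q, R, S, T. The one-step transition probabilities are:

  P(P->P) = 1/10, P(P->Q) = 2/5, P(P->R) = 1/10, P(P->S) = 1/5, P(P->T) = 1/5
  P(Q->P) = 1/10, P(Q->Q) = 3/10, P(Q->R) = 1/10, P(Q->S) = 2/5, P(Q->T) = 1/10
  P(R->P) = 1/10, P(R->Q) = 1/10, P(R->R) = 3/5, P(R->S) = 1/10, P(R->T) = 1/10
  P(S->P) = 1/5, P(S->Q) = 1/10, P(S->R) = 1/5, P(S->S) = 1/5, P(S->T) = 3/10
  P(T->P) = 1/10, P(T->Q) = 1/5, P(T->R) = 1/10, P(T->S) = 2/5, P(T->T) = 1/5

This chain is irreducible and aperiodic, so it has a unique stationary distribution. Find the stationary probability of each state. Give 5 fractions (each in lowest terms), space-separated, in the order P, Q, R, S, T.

Answer: 1/8 7/36 1/4 1/4 13/72

Derivation:
The stationary distribution satisfies pi = pi * P, i.e.:
  pi_P = 1/10*pi_P + 1/10*pi_Q + 1/10*pi_R + 1/5*pi_S + 1/10*pi_T
  pi_Q = 2/5*pi_P + 3/10*pi_Q + 1/10*pi_R + 1/10*pi_S + 1/5*pi_T
  pi_R = 1/10*pi_P + 1/10*pi_Q + 3/5*pi_R + 1/5*pi_S + 1/10*pi_T
  pi_S = 1/5*pi_P + 2/5*pi_Q + 1/10*pi_R + 1/5*pi_S + 2/5*pi_T
  pi_T = 1/5*pi_P + 1/10*pi_Q + 1/10*pi_R + 3/10*pi_S + 1/5*pi_T
with normalization: pi_P + pi_Q + pi_R + pi_S + pi_T = 1.

Using the first 4 balance equations plus normalization, the linear system A*pi = b is:
  [-9/10, 1/10, 1/10, 1/5, 1/10] . pi = 0
  [2/5, -7/10, 1/10, 1/10, 1/5] . pi = 0
  [1/10, 1/10, -2/5, 1/5, 1/10] . pi = 0
  [1/5, 2/5, 1/10, -4/5, 2/5] . pi = 0
  [1, 1, 1, 1, 1] . pi = 1

Solving yields:
  pi_P = 1/8
  pi_Q = 7/36
  pi_R = 1/4
  pi_S = 1/4
  pi_T = 13/72

Verification (pi * P):
  1/8*1/10 + 7/36*1/10 + 1/4*1/10 + 1/4*1/5 + 13/72*1/10 = 1/8 = pi_P  (ok)
  1/8*2/5 + 7/36*3/10 + 1/4*1/10 + 1/4*1/10 + 13/72*1/5 = 7/36 = pi_Q  (ok)
  1/8*1/10 + 7/36*1/10 + 1/4*3/5 + 1/4*1/5 + 13/72*1/10 = 1/4 = pi_R  (ok)
  1/8*1/5 + 7/36*2/5 + 1/4*1/10 + 1/4*1/5 + 13/72*2/5 = 1/4 = pi_S  (ok)
  1/8*1/5 + 7/36*1/10 + 1/4*1/10 + 1/4*3/10 + 13/72*1/5 = 13/72 = pi_T  (ok)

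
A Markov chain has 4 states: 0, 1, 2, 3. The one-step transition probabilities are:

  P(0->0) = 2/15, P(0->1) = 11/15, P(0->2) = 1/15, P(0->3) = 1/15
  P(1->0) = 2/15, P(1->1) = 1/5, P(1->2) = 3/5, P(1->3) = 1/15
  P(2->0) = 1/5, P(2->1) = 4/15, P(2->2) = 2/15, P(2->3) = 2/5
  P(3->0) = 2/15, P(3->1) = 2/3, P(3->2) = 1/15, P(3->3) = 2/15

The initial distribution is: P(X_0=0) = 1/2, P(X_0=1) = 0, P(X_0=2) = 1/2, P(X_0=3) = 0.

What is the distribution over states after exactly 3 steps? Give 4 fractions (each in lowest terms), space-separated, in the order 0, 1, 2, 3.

Answer: 39/250 2371/6750 2059/6750 1267/6750

Derivation:
Propagating the distribution step by step (d_{t+1} = d_t * P):
d_0 = (0=1/2, 1=0, 2=1/2, 3=0)
  d_1[0] = 1/2*2/15 + 0*2/15 + 1/2*1/5 + 0*2/15 = 1/6
  d_1[1] = 1/2*11/15 + 0*1/5 + 1/2*4/15 + 0*2/3 = 1/2
  d_1[2] = 1/2*1/15 + 0*3/5 + 1/2*2/15 + 0*1/15 = 1/10
  d_1[3] = 1/2*1/15 + 0*1/15 + 1/2*2/5 + 0*2/15 = 7/30
d_1 = (0=1/6, 1=1/2, 2=1/10, 3=7/30)
  d_2[0] = 1/6*2/15 + 1/2*2/15 + 1/10*1/5 + 7/30*2/15 = 7/50
  d_2[1] = 1/6*11/15 + 1/2*1/5 + 1/10*4/15 + 7/30*2/3 = 91/225
  d_2[2] = 1/6*1/15 + 1/2*3/5 + 1/10*2/15 + 7/30*1/15 = 17/50
  d_2[3] = 1/6*1/15 + 1/2*1/15 + 1/10*2/5 + 7/30*2/15 = 26/225
d_2 = (0=7/50, 1=91/225, 2=17/50, 3=26/225)
  d_3[0] = 7/50*2/15 + 91/225*2/15 + 17/50*1/5 + 26/225*2/15 = 39/250
  d_3[1] = 7/50*11/15 + 91/225*1/5 + 17/50*4/15 + 26/225*2/3 = 2371/6750
  d_3[2] = 7/50*1/15 + 91/225*3/5 + 17/50*2/15 + 26/225*1/15 = 2059/6750
  d_3[3] = 7/50*1/15 + 91/225*1/15 + 17/50*2/5 + 26/225*2/15 = 1267/6750
d_3 = (0=39/250, 1=2371/6750, 2=2059/6750, 3=1267/6750)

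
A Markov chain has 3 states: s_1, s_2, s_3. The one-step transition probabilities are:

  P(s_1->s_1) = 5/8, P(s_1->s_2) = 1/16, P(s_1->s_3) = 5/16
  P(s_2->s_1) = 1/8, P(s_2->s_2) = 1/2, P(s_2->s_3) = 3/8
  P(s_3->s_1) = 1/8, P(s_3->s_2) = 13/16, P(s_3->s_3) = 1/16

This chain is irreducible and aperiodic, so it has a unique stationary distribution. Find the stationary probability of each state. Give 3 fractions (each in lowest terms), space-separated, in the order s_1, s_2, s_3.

The stationary distribution satisfies pi = pi * P, i.e.:
  pi_s_1 = 5/8*pi_s_1 + 1/8*pi_s_2 + 1/8*pi_s_3
  pi_s_2 = 1/16*pi_s_1 + 1/2*pi_s_2 + 13/16*pi_s_3
  pi_s_3 = 5/16*pi_s_1 + 3/8*pi_s_2 + 1/16*pi_s_3
with normalization: pi_s_1 + pi_s_2 + pi_s_3 = 1.

Using the first 2 balance equations plus normalization, the linear system A*pi = b is:
  [-3/8, 1/8, 1/8] . pi = 0
  [1/16, -1/2, 13/16] . pi = 0
  [1, 1, 1] . pi = 1

Solving yields:
  pi_s_1 = 1/4
  pi_s_2 = 10/21
  pi_s_3 = 23/84

Verification (pi * P):
  1/4*5/8 + 10/21*1/8 + 23/84*1/8 = 1/4 = pi_s_1  (ok)
  1/4*1/16 + 10/21*1/2 + 23/84*13/16 = 10/21 = pi_s_2  (ok)
  1/4*5/16 + 10/21*3/8 + 23/84*1/16 = 23/84 = pi_s_3  (ok)

Answer: 1/4 10/21 23/84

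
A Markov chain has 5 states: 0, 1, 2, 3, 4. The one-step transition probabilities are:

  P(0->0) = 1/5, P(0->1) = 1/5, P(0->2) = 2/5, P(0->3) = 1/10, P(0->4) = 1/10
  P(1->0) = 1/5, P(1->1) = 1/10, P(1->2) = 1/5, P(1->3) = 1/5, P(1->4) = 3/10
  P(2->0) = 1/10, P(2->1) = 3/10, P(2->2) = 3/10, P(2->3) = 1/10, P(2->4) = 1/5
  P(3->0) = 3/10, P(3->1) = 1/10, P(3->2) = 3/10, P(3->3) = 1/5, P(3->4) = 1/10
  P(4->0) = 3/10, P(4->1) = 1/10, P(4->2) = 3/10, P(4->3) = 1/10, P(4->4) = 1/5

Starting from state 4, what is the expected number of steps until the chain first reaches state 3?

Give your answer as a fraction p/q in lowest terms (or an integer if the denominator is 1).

Let h_i = expected steps to first reach 3 from state i.
Boundary: h_3 = 0.
First-step equations for the other states:
  h_0 = 1 + 1/5*h_0 + 1/5*h_1 + 2/5*h_2 + 1/10*h_3 + 1/10*h_4
  h_1 = 1 + 1/5*h_0 + 1/10*h_1 + 1/5*h_2 + 1/5*h_3 + 3/10*h_4
  h_2 = 1 + 1/10*h_0 + 3/10*h_1 + 3/10*h_2 + 1/10*h_3 + 1/5*h_4
  h_4 = 1 + 3/10*h_0 + 1/10*h_1 + 3/10*h_2 + 1/10*h_3 + 1/5*h_4

Substituting h_3 = 0 and rearranging gives the linear system (I - Q) h = 1:
  [4/5, -1/5, -2/5, -1/10] . (h_0, h_1, h_2, h_4) = 1
  [-1/5, 9/10, -1/5, -3/10] . (h_0, h_1, h_2, h_4) = 1
  [-1/10, -3/10, 7/10, -1/5] . (h_0, h_1, h_2, h_4) = 1
  [-3/10, -1/10, -3/10, 4/5] . (h_0, h_1, h_2, h_4) = 1

Solving yields:
  h_0 = 285/34
  h_1 = 130/17
  h_2 = 283/34
  h_4 = 144/17

Starting state is 4, so the expected hitting time is h_4 = 144/17.

Answer: 144/17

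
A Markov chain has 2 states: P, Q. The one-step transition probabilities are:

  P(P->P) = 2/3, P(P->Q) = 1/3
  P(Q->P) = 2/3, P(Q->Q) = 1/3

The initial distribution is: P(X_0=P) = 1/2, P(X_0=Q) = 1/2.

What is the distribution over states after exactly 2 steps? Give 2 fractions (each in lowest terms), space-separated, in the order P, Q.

Answer: 2/3 1/3

Derivation:
Propagating the distribution step by step (d_{t+1} = d_t * P):
d_0 = (P=1/2, Q=1/2)
  d_1[P] = 1/2*2/3 + 1/2*2/3 = 2/3
  d_1[Q] = 1/2*1/3 + 1/2*1/3 = 1/3
d_1 = (P=2/3, Q=1/3)
  d_2[P] = 2/3*2/3 + 1/3*2/3 = 2/3
  d_2[Q] = 2/3*1/3 + 1/3*1/3 = 1/3
d_2 = (P=2/3, Q=1/3)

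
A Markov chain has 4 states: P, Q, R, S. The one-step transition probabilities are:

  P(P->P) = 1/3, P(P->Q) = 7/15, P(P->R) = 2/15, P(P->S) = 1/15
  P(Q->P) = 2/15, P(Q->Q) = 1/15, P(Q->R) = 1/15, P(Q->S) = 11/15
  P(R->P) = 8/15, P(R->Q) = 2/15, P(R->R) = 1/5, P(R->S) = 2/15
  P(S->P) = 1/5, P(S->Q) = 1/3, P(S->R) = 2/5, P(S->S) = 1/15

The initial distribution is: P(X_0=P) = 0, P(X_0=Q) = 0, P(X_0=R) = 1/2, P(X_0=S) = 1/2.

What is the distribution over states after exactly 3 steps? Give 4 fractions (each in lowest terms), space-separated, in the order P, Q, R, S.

Answer: 1903/6750 62/225 431/2250 847/3375

Derivation:
Propagating the distribution step by step (d_{t+1} = d_t * P):
d_0 = (P=0, Q=0, R=1/2, S=1/2)
  d_1[P] = 0*1/3 + 0*2/15 + 1/2*8/15 + 1/2*1/5 = 11/30
  d_1[Q] = 0*7/15 + 0*1/15 + 1/2*2/15 + 1/2*1/3 = 7/30
  d_1[R] = 0*2/15 + 0*1/15 + 1/2*1/5 + 1/2*2/5 = 3/10
  d_1[S] = 0*1/15 + 0*11/15 + 1/2*2/15 + 1/2*1/15 = 1/10
d_1 = (P=11/30, Q=7/30, R=3/10, S=1/10)
  d_2[P] = 11/30*1/3 + 7/30*2/15 + 3/10*8/15 + 1/10*1/5 = 1/3
  d_2[Q] = 11/30*7/15 + 7/30*1/15 + 3/10*2/15 + 1/10*1/3 = 13/50
  d_2[R] = 11/30*2/15 + 7/30*1/15 + 3/10*1/5 + 1/10*2/5 = 37/225
  d_2[S] = 11/30*1/15 + 7/30*11/15 + 3/10*2/15 + 1/10*1/15 = 109/450
d_2 = (P=1/3, Q=13/50, R=37/225, S=109/450)
  d_3[P] = 1/3*1/3 + 13/50*2/15 + 37/225*8/15 + 109/450*1/5 = 1903/6750
  d_3[Q] = 1/3*7/15 + 13/50*1/15 + 37/225*2/15 + 109/450*1/3 = 62/225
  d_3[R] = 1/3*2/15 + 13/50*1/15 + 37/225*1/5 + 109/450*2/5 = 431/2250
  d_3[S] = 1/3*1/15 + 13/50*11/15 + 37/225*2/15 + 109/450*1/15 = 847/3375
d_3 = (P=1903/6750, Q=62/225, R=431/2250, S=847/3375)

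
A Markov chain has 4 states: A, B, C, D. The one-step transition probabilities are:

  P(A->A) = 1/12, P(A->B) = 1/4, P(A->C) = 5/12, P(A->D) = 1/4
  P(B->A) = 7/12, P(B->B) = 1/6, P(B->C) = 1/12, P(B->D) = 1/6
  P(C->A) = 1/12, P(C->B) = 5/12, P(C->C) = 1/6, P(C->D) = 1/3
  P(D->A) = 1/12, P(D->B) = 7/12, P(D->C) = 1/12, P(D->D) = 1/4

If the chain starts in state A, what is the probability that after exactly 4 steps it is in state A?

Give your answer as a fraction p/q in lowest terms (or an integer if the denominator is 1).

Answer: 859/3456

Derivation:
Computing P^4 by repeated multiplication:
P^1 =
  A: [1/12, 1/4, 5/12, 1/4]
  B: [7/12, 1/6, 1/12, 1/6]
  C: [1/12, 5/12, 1/6, 1/3]
  D: [1/12, 7/12, 1/12, 1/4]
P^2 =
  A: [5/24, 55/144, 7/48, 19/72]
  B: [1/6, 11/36, 41/144, 35/144]
  C: [7/24, 17/48, 1/8, 11/48]
  D: [3/8, 43/144, 17/144, 5/24]
P^3 =
  A: [79/288, 571/1728, 95/576, 199/864]
  B: [17/72, 305/864, 281/1728, 143/576]
  C: [25/96, 61/192, 55/288, 133/576]
  D: [67/288, 181/576, 377/1728, 203/864]
P^4 =
  A: [859/3456, 6775/20736, 1303/6912, 2449/10368]
  B: [449/1728, 571/1728, 3641/20736, 4855/20736]
  C: [31/128, 2297/6912, 643/3456, 1655/6912]
  D: [277/1152, 7019/20736, 3713/20736, 2509/10368]

(P^4)[A -> A] = 859/3456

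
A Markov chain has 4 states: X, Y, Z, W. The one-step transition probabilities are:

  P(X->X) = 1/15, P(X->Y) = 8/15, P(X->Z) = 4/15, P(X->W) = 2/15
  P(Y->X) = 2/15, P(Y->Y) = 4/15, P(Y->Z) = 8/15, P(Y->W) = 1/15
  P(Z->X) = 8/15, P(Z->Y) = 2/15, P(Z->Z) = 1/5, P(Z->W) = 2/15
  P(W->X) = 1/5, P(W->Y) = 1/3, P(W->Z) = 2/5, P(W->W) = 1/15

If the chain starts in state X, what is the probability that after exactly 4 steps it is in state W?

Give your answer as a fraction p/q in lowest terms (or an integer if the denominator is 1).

Computing P^4 by repeated multiplication:
P^1 =
  X: [1/15, 8/15, 4/15, 2/15]
  Y: [2/15, 4/15, 8/15, 1/15]
  Z: [8/15, 2/15, 1/5, 2/15]
  W: [1/5, 1/3, 2/5, 1/15]
P^2 =
  X: [11/45, 58/225, 92/225, 4/45]
  Y: [77/225, 53/225, 14/45, 1/9]
  Z: [14/75, 88/225, 23/75, 26/225]
  W: [64/225, 61/225, 76/225, 8/75]
P^3 =
  X: [967/3375, 956/3375, 8/25, 124/1125]
  Y: [818/3375, 1093/3375, 364/1125, 124/1125]
  Z: [848/3375, 956/3375, 247/675, 112/1125]
  W: [866/3375, 1028/3375, 124/375, 73/675]
P^4 =
  X: [2527/10125, 3116/10125, 16988/50625, 5422/50625]
  Y: [12856/50625, 2992/10125, 17524/50625, 1057/10125]
  Z: [13648/50625, 14758/50625, 5587/16875, 5458/50625]
  W: [863/3375, 15097/50625, 638/1875, 5357/50625]

(P^4)[X -> W] = 5422/50625

Answer: 5422/50625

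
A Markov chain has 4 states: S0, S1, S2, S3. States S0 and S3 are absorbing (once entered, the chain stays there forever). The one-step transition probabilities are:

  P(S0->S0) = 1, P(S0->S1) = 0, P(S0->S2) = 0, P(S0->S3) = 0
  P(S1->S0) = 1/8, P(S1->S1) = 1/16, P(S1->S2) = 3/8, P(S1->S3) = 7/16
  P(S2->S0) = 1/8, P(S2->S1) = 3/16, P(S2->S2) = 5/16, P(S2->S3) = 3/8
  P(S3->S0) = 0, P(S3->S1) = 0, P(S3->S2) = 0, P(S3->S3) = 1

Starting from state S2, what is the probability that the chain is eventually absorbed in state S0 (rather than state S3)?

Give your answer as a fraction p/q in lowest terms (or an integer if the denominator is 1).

Let a_i = P(absorbed in S0 | start in state i).
Boundary conditions: a_S0 = 1, a_S3 = 0.
For each transient state i, a_i = sum_j P(i->j) * a_j:
  a_S1 = 1/8*a_S0 + 1/16*a_S1 + 3/8*a_S2 + 7/16*a_S3
  a_S2 = 1/8*a_S0 + 3/16*a_S1 + 5/16*a_S2 + 3/8*a_S3

Substituting a_S0 = 1 and a_S3 = 0, rearrange to (I - Q) a = r where r[i] = P(i -> S0):
  [15/16, -3/8] . (a_S1, a_S2) = 1/8
  [-3/16, 11/16] . (a_S1, a_S2) = 1/8

Solving yields:
  a_S1 = 34/147
  a_S2 = 12/49

Starting state is S2, so the absorption probability is a_S2 = 12/49.

Answer: 12/49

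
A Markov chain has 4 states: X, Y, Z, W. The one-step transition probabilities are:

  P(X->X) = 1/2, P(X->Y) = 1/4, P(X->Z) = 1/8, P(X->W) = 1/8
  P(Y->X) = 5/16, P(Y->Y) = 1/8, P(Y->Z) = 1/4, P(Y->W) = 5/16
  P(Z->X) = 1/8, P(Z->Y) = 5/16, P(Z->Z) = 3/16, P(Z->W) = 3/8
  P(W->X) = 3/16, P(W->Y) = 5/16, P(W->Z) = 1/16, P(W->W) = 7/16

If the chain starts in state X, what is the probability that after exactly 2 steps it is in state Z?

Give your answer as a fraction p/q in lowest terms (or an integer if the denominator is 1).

Computing P^2 by repeated multiplication:
P^1 =
  X: [1/2, 1/4, 1/8, 1/8]
  Y: [5/16, 1/8, 1/4, 5/16]
  Z: [1/8, 5/16, 3/16, 3/8]
  W: [3/16, 5/16, 1/16, 7/16]
P^2 =
  X: [47/128, 15/64, 5/32, 31/128]
  Y: [73/256, 69/256, 35/256, 79/256]
  Z: [65/256, 63/256, 39/256, 89/256]
  W: [9/32, 31/128, 9/64, 43/128]

(P^2)[X -> Z] = 5/32

Answer: 5/32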